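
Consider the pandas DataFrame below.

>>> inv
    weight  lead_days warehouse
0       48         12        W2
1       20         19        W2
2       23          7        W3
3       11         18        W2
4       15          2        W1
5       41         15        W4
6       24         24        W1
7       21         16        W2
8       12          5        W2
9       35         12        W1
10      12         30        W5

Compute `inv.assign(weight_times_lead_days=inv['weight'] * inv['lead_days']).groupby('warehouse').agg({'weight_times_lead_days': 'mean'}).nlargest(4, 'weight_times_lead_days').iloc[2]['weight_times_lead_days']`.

add column weight_times_lead_days = inv['weight'] * inv['lead_days']:
    weight  lead_days warehouse  weight_times_lead_days
0       48         12        W2                     576
1       20         19        W2                     380
2       23          7        W3                     161
3       11         18        W2                     198
4       15          2        W1                      30
5       41         15        W4                     615
6       24         24        W1                     576
7       21         16        W2                     336
8       12          5        W2                      60
9       35         12        W1                     420
10      12         30        W5                     360
group by warehouse, mean of weight_times_lead_days:
           weight_times_lead_days
warehouse                        
W1                          342.0
W2                          310.0
W3                          161.0
W4                          615.0
W5                          360.0
take 4 rows with largest weight_times_lead_days:
           weight_times_lead_days
warehouse                        
W4                          615.0
W5                          360.0
W1                          342.0
W2                          310.0

342.0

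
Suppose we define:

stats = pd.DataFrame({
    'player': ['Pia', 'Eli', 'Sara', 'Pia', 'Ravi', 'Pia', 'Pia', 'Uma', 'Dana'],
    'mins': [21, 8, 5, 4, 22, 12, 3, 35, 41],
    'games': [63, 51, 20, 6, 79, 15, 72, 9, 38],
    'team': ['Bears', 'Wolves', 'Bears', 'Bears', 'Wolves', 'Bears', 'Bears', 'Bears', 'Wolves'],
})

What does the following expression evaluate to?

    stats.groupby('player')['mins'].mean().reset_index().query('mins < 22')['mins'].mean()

group by player, mean of mins:
player
Dana    41.0
Eli      8.0
Pia     10.0
Ravi    22.0
Sara     5.0
Uma     35.0
Name: mins, dtype: float64
reset_index():
  player  mins
0   Dana  41.0
1    Eli   8.0
2    Pia  10.0
3   Ravi  22.0
4   Sara   5.0
5    Uma  35.0
filter rows where mins < 22:
  player  mins
1    Eli   8.0
2    Pia  10.0
4   Sara   5.0
Then the mean of column 'mins': 7.66666666667

7.66666666667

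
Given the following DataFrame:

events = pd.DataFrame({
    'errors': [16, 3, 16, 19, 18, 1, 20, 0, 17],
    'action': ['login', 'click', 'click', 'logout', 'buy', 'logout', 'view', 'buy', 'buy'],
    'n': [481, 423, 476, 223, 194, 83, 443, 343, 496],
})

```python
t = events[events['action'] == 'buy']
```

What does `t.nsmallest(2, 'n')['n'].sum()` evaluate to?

filter rows where action == 'buy':
   errors action    n
4      18    buy  194
7       0    buy  343
8      17    buy  496
take 2 rows with smallest n:
   errors action    n
4      18    buy  194
7       0    buy  343
sum of column 'n' → 537

537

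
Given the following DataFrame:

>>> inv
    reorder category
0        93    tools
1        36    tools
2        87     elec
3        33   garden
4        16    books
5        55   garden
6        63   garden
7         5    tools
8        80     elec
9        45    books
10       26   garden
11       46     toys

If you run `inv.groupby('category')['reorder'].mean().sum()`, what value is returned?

group by category, mean of reorder:
category
books     30.500000
elec      83.500000
garden    44.250000
tools     44.666667
toys      46.000000
Name: reorder, dtype: float64
Finally, sum of the resulting series = 248.916666667.

248.916666667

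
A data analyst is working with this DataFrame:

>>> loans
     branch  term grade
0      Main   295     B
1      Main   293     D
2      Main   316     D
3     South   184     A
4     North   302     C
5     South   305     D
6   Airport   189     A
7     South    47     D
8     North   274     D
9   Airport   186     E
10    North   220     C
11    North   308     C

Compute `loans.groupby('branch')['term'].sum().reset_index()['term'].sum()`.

group by branch, sum of term:
branch
Airport     375
Main        904
North      1104
South       536
Name: term, dtype: int64
reset_index():
    branch  term
0  Airport   375
1     Main   904
2    North  1104
3    South   536

2919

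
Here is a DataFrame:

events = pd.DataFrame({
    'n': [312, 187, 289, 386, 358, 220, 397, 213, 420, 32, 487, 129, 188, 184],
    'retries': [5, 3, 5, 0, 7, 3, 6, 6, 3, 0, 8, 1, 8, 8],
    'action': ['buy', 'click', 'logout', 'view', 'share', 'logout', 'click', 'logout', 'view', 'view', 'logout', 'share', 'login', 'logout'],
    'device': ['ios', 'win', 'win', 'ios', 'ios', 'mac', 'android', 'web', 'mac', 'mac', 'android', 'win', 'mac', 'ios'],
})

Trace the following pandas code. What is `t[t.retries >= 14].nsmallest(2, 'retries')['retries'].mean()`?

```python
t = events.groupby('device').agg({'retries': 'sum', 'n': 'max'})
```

group by device: sum(retries), max(n):
         retries    n
device               
android       14  487
ios           20  386
mac           14  420
web            6  213
win            9  289
filter rows where retries >= 14:
         retries    n
device               
android       14  487
ios           20  386
mac           14  420
take 2 rows with smallest retries:
         retries    n
device               
android       14  487
mac           14  420
Taking the mean of column 'retries' gives 14.0.

14.0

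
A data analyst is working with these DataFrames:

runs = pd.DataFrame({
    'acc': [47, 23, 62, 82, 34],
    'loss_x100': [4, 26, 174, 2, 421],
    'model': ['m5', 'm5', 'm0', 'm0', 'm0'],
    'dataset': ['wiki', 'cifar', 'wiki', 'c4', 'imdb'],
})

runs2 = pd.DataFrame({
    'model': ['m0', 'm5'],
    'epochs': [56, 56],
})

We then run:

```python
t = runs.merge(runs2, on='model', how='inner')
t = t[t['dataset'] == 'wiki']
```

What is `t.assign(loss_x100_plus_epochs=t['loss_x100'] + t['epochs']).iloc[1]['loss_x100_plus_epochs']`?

merge on 'model' (how='inner') → 5 rows:
   acc  loss_x100 model dataset  epochs
0   47          4    m5    wiki      56
1   23         26    m5   cifar      56
2   62        174    m0    wiki      56
3   82          2    m0      c4      56
4   34        421    m0    imdb      56
filter rows where dataset == 'wiki':
   acc  loss_x100 model dataset  epochs
0   47          4    m5    wiki      56
2   62        174    m0    wiki      56
add column loss_x100_plus_epochs = t['loss_x100'] + t['epochs']:
   acc  loss_x100 model dataset  epochs  loss_x100_plus_epochs
0   47          4    m5    wiki      56                     60
2   62        174    m0    wiki      56                    230
Then the value at position 1, column 'loss_x100_plus_epochs': 230

230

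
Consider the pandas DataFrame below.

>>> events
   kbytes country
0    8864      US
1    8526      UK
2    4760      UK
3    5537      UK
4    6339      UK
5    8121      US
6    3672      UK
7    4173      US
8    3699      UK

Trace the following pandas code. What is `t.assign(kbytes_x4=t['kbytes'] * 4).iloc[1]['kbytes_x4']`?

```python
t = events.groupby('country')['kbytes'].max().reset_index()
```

35456

group by country, max of kbytes:
country
UK    8526
US    8864
Name: kbytes, dtype: int64
reset_index():
  country  kbytes
0      UK    8526
1      US    8864
add column kbytes_x4 = t['kbytes'] * 4:
  country  kbytes  kbytes_x4
0      UK    8526      34104
1      US    8864      35456
Reading off the value at position 1, column 'kbytes_x4', we get 35456.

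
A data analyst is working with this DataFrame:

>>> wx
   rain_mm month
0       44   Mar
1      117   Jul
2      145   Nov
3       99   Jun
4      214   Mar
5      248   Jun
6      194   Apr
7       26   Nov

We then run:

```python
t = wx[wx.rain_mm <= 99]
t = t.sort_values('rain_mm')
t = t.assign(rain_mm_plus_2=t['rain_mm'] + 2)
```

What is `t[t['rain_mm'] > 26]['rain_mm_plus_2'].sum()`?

filter rows where rain_mm <= 99:
   rain_mm month
0       44   Mar
3       99   Jun
7       26   Nov
sort by rain_mm:
   rain_mm month
7       26   Nov
0       44   Mar
3       99   Jun
add column rain_mm_plus_2 = t['rain_mm'] + 2:
   rain_mm month  rain_mm_plus_2
7       26   Nov              28
0       44   Mar              46
3       99   Jun             101
filter rows where rain_mm > 26:
   rain_mm month  rain_mm_plus_2
0       44   Mar              46
3       99   Jun             101

147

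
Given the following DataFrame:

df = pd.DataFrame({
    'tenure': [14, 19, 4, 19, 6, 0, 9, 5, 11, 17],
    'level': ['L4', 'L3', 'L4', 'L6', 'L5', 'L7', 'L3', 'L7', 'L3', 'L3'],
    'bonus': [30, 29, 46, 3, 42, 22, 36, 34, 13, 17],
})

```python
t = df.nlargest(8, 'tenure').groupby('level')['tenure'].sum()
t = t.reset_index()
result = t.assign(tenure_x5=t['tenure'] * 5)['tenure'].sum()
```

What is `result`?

take 8 rows with largest tenure:
   tenure level  bonus
1      19    L3     29
3      19    L6      3
9      17    L3     17
0      14    L4     30
8      11    L3     13
6       9    L3     36
4       6    L5     42
7       5    L7     34
group by level, sum of tenure:
level
L3    56
L4    14
L5     6
L6    19
L7     5
Name: tenure, dtype: int64
reset_index():
  level  tenure
0    L3      56
1    L4      14
2    L5       6
3    L6      19
4    L7       5
add column tenure_x5 = t['tenure'] * 5:
  level  tenure  tenure_x5
0    L3      56        280
1    L4      14         70
2    L5       6         30
3    L6      19         95
4    L7       5         25
Hence 100.

100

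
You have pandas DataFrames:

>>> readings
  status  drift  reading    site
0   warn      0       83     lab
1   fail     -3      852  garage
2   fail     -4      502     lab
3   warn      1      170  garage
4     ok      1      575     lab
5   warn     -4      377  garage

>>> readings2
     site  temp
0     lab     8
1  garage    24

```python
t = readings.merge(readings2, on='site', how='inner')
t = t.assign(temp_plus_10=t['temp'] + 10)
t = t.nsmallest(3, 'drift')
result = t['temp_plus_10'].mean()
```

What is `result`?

merge on 'site' (how='inner') → 6 rows:
  status  drift  reading    site  temp
0   warn      0       83     lab     8
1   fail     -3      852  garage    24
2   fail     -4      502     lab     8
3   warn      1      170  garage    24
4     ok      1      575     lab     8
5   warn     -4      377  garage    24
add column temp_plus_10 = t['temp'] + 10:
  status  drift  reading    site  temp  temp_plus_10
0   warn      0       83     lab     8            18
1   fail     -3      852  garage    24            34
2   fail     -4      502     lab     8            18
3   warn      1      170  garage    24            34
4     ok      1      575     lab     8            18
5   warn     -4      377  garage    24            34
take 3 rows with smallest drift:
  status  drift  reading    site  temp  temp_plus_10
2   fail     -4      502     lab     8            18
5   warn     -4      377  garage    24            34
1   fail     -3      852  garage    24            34

28.6666666667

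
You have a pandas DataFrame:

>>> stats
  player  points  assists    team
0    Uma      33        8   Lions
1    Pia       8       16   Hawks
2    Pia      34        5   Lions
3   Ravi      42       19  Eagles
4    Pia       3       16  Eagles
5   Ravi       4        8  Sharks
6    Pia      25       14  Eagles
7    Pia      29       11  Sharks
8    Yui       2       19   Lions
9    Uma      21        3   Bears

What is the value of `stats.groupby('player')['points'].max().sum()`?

111

group by player, max of points:
player
Pia     34
Ravi    42
Uma     33
Yui      2
Name: points, dtype: int64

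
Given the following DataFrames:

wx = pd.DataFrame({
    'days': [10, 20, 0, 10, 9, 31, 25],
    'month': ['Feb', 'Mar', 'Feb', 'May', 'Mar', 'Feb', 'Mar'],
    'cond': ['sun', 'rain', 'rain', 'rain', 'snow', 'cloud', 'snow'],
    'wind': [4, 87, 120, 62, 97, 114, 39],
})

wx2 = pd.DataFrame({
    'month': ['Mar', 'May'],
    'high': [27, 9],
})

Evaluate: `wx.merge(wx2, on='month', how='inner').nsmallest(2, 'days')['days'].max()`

merge on 'month' (how='inner') → 4 rows:
   days month  cond  wind  high
0    20   Mar  rain    87    27
1    10   May  rain    62     9
2     9   Mar  snow    97    27
3    25   Mar  snow    39    27
take 2 rows with smallest days:
   days month  cond  wind  high
2     9   Mar  snow    97    27
1    10   May  rain    62     9
The max of column 'days' is 10.

10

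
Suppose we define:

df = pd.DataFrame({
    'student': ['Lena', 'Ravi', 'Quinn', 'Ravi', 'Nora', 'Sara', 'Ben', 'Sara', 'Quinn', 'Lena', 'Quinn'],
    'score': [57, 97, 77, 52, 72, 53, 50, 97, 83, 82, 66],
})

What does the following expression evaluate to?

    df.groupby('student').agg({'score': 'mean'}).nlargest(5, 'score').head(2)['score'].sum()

group by student, mean of score:
             score
student           
Ben      50.000000
Lena     69.500000
Nora     72.000000
Quinn    75.333333
Ravi     74.500000
Sara     75.000000
take 5 rows with largest score:
             score
student           
Quinn    75.333333
Sara     75.000000
Ravi     74.500000
Nora     72.000000
Lena     69.500000
take first 2 rows:
             score
student           
Quinn    75.333333
Sara     75.000000
Taking the sum of column 'score' gives 150.333333333.

150.333333333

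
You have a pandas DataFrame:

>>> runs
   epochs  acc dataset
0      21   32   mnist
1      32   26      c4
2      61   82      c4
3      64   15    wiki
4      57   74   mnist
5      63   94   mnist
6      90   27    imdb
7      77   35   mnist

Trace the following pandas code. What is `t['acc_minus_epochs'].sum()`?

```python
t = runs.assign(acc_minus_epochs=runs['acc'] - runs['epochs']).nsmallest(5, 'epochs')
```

add column acc_minus_epochs = runs['acc'] - runs['epochs']:
   epochs  acc dataset  acc_minus_epochs
0      21   32   mnist                11
1      32   26      c4                -6
2      61   82      c4                21
3      64   15    wiki               -49
4      57   74   mnist                17
5      63   94   mnist                31
6      90   27    imdb               -63
7      77   35   mnist               -42
take 5 rows with smallest epochs:
   epochs  acc dataset  acc_minus_epochs
0      21   32   mnist                11
1      32   26      c4                -6
4      57   74   mnist                17
2      61   82      c4                21
5      63   94   mnist                31
So sum() = 74.

74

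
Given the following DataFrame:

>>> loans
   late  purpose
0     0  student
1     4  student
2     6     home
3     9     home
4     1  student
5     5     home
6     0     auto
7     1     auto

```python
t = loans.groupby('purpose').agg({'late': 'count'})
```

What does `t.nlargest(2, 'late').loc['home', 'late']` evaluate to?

group by purpose, count of late:
         late
purpose      
auto        2
home        3
student     3
take 2 rows with largest late:
         late
purpose      
home        3
student     3
Taking the value at row 'home', column 'late' gives 3.

3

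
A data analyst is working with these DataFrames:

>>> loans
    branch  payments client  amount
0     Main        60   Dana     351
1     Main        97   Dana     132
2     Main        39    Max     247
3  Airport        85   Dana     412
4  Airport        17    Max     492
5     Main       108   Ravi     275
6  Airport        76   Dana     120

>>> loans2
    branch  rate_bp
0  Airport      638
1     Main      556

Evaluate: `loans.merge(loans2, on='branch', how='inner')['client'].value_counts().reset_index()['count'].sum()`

merge on 'branch' (how='inner') → 7 rows:
    branch  payments client  amount  rate_bp
0     Main        60   Dana     351      556
1     Main        97   Dana     132      556
2     Main        39    Max     247      556
3  Airport        85   Dana     412      638
4  Airport        17    Max     492      638
5     Main       108   Ravi     275      556
6  Airport        76   Dana     120      638
value_counts of client:
client
Dana    4
Max     2
Ravi    1
Name: count, dtype: int64
reset_index():
  client  count
0   Dana      4
1    Max      2
2   Ravi      1
So sum() = 7.

7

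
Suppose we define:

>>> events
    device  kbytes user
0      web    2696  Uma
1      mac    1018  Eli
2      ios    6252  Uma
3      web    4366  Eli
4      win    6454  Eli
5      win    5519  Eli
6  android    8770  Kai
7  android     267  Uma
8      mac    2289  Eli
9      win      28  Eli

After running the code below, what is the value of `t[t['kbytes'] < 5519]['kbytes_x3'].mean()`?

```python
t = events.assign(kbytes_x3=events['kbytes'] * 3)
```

add column kbytes_x3 = events['kbytes'] * 3:
    device  kbytes user  kbytes_x3
0      web    2696  Uma       8088
1      mac    1018  Eli       3054
2      ios    6252  Uma      18756
3      web    4366  Eli      13098
4      win    6454  Eli      19362
5      win    5519  Eli      16557
6  android    8770  Kai      26310
7  android     267  Uma        801
8      mac    2289  Eli       6867
9      win      28  Eli         84
filter rows where kbytes < 5519:
    device  kbytes user  kbytes_x3
0      web    2696  Uma       8088
1      mac    1018  Eli       3054
3      web    4366  Eli      13098
7  android     267  Uma        801
8      mac    2289  Eli       6867
9      win      28  Eli         84
Then the mean of column 'kbytes_x3': 5332.0

5332.0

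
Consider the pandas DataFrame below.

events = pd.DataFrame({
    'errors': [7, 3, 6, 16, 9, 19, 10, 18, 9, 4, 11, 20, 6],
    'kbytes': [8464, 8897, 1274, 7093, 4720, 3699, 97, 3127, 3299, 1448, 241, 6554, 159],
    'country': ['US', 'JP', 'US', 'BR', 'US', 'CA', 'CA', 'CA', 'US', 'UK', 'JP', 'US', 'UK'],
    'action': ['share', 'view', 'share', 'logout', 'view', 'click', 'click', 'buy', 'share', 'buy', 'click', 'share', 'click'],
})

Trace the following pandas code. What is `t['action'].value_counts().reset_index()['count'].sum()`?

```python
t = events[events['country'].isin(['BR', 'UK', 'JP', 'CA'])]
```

8

filter rows where country in ['BR', 'UK', 'JP', 'CA']:
    errors  kbytes country  action
1        3    8897      JP    view
3       16    7093      BR  logout
5       19    3699      CA   click
6       10      97      CA   click
7       18    3127      CA     buy
9        4    1448      UK     buy
10      11     241      JP   click
12       6     159      UK   click
value_counts of action:
action
click     4
buy       2
view      1
logout    1
Name: count, dtype: int64
reset_index():
   action  count
0   click      4
1     buy      2
2    view      1
3  logout      1
Then the sum of column 'count': 8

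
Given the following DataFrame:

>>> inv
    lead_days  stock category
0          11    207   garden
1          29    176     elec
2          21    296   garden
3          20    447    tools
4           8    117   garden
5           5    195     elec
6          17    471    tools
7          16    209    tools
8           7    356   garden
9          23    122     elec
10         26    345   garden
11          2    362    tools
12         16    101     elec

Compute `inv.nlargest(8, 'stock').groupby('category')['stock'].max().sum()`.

827

take 8 rows with largest stock:
    lead_days  stock category
6          17    471    tools
3          20    447    tools
11          2    362    tools
8           7    356   garden
10         26    345   garden
2          21    296   garden
7          16    209    tools
0          11    207   garden
group by category, max of stock:
category
garden    356
tools     471
Name: stock, dtype: int64
sum of the resulting series → 827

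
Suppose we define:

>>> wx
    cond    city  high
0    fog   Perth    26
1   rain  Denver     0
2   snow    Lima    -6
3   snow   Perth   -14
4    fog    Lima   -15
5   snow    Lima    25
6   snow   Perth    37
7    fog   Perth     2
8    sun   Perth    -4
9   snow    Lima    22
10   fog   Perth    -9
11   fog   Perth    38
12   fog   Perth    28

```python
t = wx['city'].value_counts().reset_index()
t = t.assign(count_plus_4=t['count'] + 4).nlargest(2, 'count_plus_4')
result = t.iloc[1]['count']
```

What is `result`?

4

value_counts of city:
city
Perth     8
Lima      4
Denver    1
Name: count, dtype: int64
reset_index():
     city  count
0   Perth      8
1    Lima      4
2  Denver      1
add column count_plus_4 = t['count'] + 4:
     city  count  count_plus_4
0   Perth      8            12
1    Lima      4             8
2  Denver      1             5
take 2 rows with largest count_plus_4:
    city  count  count_plus_4
0  Perth      8            12
1   Lima      4             8
The value at position 1, column 'count' is 4.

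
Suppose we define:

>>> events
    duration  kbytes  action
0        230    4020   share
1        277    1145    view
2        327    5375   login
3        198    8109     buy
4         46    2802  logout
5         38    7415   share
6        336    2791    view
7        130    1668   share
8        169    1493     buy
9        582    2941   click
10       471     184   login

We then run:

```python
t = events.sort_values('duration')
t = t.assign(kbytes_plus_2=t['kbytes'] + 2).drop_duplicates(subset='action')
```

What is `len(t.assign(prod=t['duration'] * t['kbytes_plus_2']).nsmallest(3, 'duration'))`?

3

sort by duration:
    duration  kbytes  action
5         38    7415   share
4         46    2802  logout
7        130    1668   share
8        169    1493     buy
3        198    8109     buy
0        230    4020   share
1        277    1145    view
2        327    5375   login
6        336    2791    view
10       471     184   login
9        582    2941   click
add column kbytes_plus_2 = t['kbytes'] + 2:
    duration  kbytes  action  kbytes_plus_2
5         38    7415   share           7417
4         46    2802  logout           2804
7        130    1668   share           1670
8        169    1493     buy           1495
3        198    8109     buy           8111
0        230    4020   share           4022
1        277    1145    view           1147
2        327    5375   login           5377
6        336    2791    view           2793
10       471     184   login            186
9        582    2941   click           2943
drop duplicate action (keep=first):
   duration  kbytes  action  kbytes_plus_2
5        38    7415   share           7417
4        46    2802  logout           2804
8       169    1493     buy           1495
1       277    1145    view           1147
2       327    5375   login           5377
9       582    2941   click           2943
add column prod = t['duration'] * t['kbytes_plus_2']:
   duration  kbytes  action  kbytes_plus_2     prod
5        38    7415   share           7417   281846
4        46    2802  logout           2804   128984
8       169    1493     buy           1495   252655
1       277    1145    view           1147   317719
2       327    5375   login           5377  1758279
9       582    2941   click           2943  1712826
take 3 rows with smallest duration:
   duration  kbytes  action  kbytes_plus_2    prod
5        38    7415   share           7417  281846
4        46    2802  logout           2804  128984
8       169    1493     buy           1495  252655
So nsmallest(3, 'duration')) = 3.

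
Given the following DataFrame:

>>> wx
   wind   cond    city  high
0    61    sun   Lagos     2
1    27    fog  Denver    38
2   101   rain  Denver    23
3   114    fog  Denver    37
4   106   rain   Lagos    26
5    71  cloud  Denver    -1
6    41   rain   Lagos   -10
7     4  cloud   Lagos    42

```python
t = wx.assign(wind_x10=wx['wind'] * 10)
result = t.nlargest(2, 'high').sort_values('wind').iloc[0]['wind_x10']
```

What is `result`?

40

add column wind_x10 = wx['wind'] * 10:
   wind   cond    city  high  wind_x10
0    61    sun   Lagos     2       610
1    27    fog  Denver    38       270
2   101   rain  Denver    23      1010
3   114    fog  Denver    37      1140
4   106   rain   Lagos    26      1060
5    71  cloud  Denver    -1       710
6    41   rain   Lagos   -10       410
7     4  cloud   Lagos    42        40
take 2 rows with largest high:
   wind   cond    city  high  wind_x10
7     4  cloud   Lagos    42        40
1    27    fog  Denver    38       270
sort by wind:
   wind   cond    city  high  wind_x10
7     4  cloud   Lagos    42        40
1    27    fog  Denver    38       270
Reading off the value at position 0, column 'wind_x10', we get 40.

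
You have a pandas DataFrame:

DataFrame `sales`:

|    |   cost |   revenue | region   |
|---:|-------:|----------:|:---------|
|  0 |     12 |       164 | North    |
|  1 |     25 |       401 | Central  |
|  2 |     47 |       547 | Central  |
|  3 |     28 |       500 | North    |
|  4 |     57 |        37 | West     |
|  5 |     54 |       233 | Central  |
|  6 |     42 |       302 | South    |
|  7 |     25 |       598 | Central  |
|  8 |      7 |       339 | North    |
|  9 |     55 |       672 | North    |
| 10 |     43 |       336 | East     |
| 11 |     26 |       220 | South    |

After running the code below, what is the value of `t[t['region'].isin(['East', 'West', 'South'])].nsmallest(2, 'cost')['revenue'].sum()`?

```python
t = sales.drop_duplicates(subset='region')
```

638

drop duplicate region (keep=first):
    cost  revenue   region
0     12      164    North
1     25      401  Central
4     57       37     West
6     42      302    South
10    43      336     East
filter rows where region in ['East', 'West', 'South']:
    cost  revenue region
4     57       37   West
6     42      302  South
10    43      336   East
take 2 rows with smallest cost:
    cost  revenue region
6     42      302  South
10    43      336   East
Reading off the sum of column 'revenue', we get 638.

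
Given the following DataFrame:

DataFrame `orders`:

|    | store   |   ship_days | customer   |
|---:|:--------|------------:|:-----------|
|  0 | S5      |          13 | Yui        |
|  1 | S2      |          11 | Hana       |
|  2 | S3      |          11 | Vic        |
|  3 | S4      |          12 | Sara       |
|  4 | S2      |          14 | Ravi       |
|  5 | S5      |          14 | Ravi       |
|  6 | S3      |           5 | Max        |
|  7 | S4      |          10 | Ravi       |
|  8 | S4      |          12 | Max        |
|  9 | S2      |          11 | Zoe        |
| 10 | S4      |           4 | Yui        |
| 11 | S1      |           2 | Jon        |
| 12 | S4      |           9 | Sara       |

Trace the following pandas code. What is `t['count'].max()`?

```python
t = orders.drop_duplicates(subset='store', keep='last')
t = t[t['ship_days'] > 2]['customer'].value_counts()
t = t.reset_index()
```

drop duplicate store (keep=last):
   store  ship_days customer
5     S5         14     Ravi
6     S3          5      Max
9     S2         11      Zoe
11    S1          2      Jon
12    S4          9     Sara
filter rows where ship_days > 2:
   store  ship_days customer
5     S5         14     Ravi
6     S3          5      Max
9     S2         11      Zoe
12    S4          9     Sara
value_counts of customer:
customer
Ravi    1
Max     1
Zoe     1
Sara    1
Name: count, dtype: int64
reset_index():
  customer  count
0     Ravi      1
1      Max      1
2      Zoe      1
3     Sara      1

1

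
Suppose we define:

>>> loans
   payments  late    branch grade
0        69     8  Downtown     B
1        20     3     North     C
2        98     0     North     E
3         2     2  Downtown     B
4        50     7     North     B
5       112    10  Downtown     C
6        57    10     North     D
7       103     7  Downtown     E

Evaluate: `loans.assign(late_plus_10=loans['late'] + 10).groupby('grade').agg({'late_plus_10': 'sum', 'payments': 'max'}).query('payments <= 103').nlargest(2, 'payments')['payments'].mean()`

add column late_plus_10 = loans['late'] + 10:
   payments  late    branch grade  late_plus_10
0        69     8  Downtown     B            18
1        20     3     North     C            13
2        98     0     North     E            10
3         2     2  Downtown     B            12
4        50     7     North     B            17
5       112    10  Downtown     C            20
6        57    10     North     D            20
7       103     7  Downtown     E            17
group by grade: sum(late_plus_10), max(payments):
       late_plus_10  payments
grade                        
B                47        69
C                33       112
D                20        57
E                27       103
filter rows where payments <= 103:
       late_plus_10  payments
grade                        
B                47        69
D                20        57
E                27       103
take 2 rows with largest payments:
       late_plus_10  payments
grade                        
E                27       103
B                47        69
The mean of column 'payments' is 86.0.

86.0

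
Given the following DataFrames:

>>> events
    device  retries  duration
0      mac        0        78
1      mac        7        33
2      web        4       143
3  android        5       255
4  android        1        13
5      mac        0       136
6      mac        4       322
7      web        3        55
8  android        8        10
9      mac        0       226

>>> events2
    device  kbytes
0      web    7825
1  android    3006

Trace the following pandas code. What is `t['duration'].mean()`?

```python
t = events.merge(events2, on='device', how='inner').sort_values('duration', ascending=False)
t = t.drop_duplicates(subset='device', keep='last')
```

merge on 'device' (how='inner') → 5 rows:
    device  retries  duration  kbytes
0      web        4       143    7825
1  android        5       255    3006
2  android        1        13    3006
3      web        3        55    7825
4  android        8        10    3006
sort by duration descending:
    device  retries  duration  kbytes
1  android        5       255    3006
0      web        4       143    7825
3      web        3        55    7825
2  android        1        13    3006
4  android        8        10    3006
drop duplicate device (keep=last):
    device  retries  duration  kbytes
3      web        3        55    7825
4  android        8        10    3006

32.5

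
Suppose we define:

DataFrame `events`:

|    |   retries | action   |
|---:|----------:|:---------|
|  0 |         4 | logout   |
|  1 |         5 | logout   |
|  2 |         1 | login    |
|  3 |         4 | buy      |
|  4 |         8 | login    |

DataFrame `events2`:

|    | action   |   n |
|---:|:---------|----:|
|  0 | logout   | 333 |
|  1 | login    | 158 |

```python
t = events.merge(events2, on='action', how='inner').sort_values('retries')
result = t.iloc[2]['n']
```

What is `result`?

333

merge on 'action' (how='inner') → 4 rows:
   retries  action    n
0        4  logout  333
1        5  logout  333
2        1   login  158
3        8   login  158
sort by retries:
   retries  action    n
2        1   login  158
0        4  logout  333
1        5  logout  333
3        8   login  158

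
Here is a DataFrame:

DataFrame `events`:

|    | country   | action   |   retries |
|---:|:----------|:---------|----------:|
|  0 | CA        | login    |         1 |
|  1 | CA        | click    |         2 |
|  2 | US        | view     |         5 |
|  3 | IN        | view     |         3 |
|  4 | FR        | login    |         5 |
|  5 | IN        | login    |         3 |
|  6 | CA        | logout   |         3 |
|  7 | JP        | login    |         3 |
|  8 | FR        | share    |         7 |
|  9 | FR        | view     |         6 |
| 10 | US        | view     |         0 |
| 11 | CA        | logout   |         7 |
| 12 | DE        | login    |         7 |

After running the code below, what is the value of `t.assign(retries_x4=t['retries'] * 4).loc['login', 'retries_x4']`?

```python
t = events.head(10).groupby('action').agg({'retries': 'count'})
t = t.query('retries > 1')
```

16

take first 10 rows:
  country  action  retries
0      CA   login        1
1      CA   click        2
2      US    view        5
3      IN    view        3
4      FR   login        5
5      IN   login        3
6      CA  logout        3
7      JP   login        3
8      FR   share        7
9      FR    view        6
group by action, count of retries:
        retries
action         
click         1
login         4
logout        1
share         1
view          3
filter rows where retries > 1:
        retries
action         
login         4
view          3
add column retries_x4 = t['retries'] * 4:
        retries  retries_x4
action                     
login         4          16
view          3          12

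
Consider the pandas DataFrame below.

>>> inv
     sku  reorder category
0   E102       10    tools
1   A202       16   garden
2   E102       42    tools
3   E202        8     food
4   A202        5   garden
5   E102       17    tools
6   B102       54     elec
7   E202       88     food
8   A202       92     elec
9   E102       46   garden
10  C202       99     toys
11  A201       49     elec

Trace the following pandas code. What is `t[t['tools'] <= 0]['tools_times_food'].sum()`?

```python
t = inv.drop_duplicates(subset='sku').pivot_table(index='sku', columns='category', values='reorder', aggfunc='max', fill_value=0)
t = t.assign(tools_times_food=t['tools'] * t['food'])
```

drop duplicate sku (keep=first):
     sku  reorder category
0   E102       10    tools
1   A202       16   garden
3   E202        8     food
6   B102       54     elec
10  C202       99     toys
11  A201       49     elec
pivot: rows=sku, cols=category, max(reorder):
category  elec  food  garden  tools  toys
sku                                      
A201        49     0       0      0     0
A202         0     0      16      0     0
B102        54     0       0      0     0
C202         0     0       0      0    99
E102         0     0       0     10     0
E202         0     8       0      0     0
add column tools_times_food = t['tools'] * t['food']:
category  elec  food  garden  tools  toys  tools_times_food
sku                                                        
A201        49     0       0      0     0                 0
A202         0     0      16      0     0                 0
B102        54     0       0      0     0                 0
C202         0     0       0      0    99                 0
E102         0     0       0     10     0                 0
E202         0     8       0      0     0                 0
filter rows where tools <= 0:
category  elec  food  garden  tools  toys  tools_times_food
sku                                                        
A201        49     0       0      0     0                 0
A202         0     0      16      0     0                 0
B102        54     0       0      0     0                 0
C202         0     0       0      0    99                 0
E202         0     8       0      0     0                 0
The sum of column 'tools_times_food' is 0.

0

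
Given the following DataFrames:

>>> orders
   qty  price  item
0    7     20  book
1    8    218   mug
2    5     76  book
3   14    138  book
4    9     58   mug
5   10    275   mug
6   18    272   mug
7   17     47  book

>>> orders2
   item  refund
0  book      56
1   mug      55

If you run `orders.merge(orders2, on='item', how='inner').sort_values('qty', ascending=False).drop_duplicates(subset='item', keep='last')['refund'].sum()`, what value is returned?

111

merge on 'item' (how='inner') → 8 rows:
   qty  price  item  refund
0    7     20  book      56
1    8    218   mug      55
2    5     76  book      56
3   14    138  book      56
4    9     58   mug      55
5   10    275   mug      55
6   18    272   mug      55
7   17     47  book      56
sort by qty descending:
   qty  price  item  refund
6   18    272   mug      55
7   17     47  book      56
3   14    138  book      56
5   10    275   mug      55
4    9     58   mug      55
1    8    218   mug      55
0    7     20  book      56
2    5     76  book      56
drop duplicate item (keep=last):
   qty  price  item  refund
1    8    218   mug      55
2    5     76  book      56
The sum of column 'refund' is 111.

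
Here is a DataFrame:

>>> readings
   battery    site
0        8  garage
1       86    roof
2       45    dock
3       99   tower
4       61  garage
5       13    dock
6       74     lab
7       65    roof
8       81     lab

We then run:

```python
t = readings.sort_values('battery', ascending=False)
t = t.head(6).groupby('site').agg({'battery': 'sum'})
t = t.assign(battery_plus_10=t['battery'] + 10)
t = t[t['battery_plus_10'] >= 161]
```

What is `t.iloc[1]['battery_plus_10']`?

161

sort by battery descending:
   battery    site
3       99   tower
1       86    roof
8       81     lab
6       74     lab
7       65    roof
4       61  garage
2       45    dock
5       13    dock
0        8  garage
take first 6 rows:
   battery    site
3       99   tower
1       86    roof
8       81     lab
6       74     lab
7       65    roof
4       61  garage
group by site, sum of battery:
        battery
site           
garage       61
lab         155
roof        151
tower        99
add column battery_plus_10 = t['battery'] + 10:
        battery  battery_plus_10
site                            
garage       61               71
lab         155              165
roof        151              161
tower        99              109
filter rows where battery_plus_10 >= 161:
      battery  battery_plus_10
site                          
lab       155              165
roof      151              161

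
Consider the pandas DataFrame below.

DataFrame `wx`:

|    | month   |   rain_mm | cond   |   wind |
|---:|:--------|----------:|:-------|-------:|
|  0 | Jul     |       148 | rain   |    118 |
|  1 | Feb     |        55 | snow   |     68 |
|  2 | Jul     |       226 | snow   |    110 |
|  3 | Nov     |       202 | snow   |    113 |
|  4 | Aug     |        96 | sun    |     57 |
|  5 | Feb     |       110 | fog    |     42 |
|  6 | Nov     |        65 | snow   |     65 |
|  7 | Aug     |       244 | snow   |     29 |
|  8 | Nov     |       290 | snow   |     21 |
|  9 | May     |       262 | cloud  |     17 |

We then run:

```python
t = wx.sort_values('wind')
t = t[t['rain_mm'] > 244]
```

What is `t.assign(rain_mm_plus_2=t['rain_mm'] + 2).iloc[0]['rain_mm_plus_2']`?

sort by wind:
  month  rain_mm   cond  wind
9   May      262  cloud    17
8   Nov      290   snow    21
7   Aug      244   snow    29
5   Feb      110    fog    42
4   Aug       96    sun    57
6   Nov       65   snow    65
1   Feb       55   snow    68
2   Jul      226   snow   110
3   Nov      202   snow   113
0   Jul      148   rain   118
filter rows where rain_mm > 244:
  month  rain_mm   cond  wind
9   May      262  cloud    17
8   Nov      290   snow    21
add column rain_mm_plus_2 = t['rain_mm'] + 2:
  month  rain_mm   cond  wind  rain_mm_plus_2
9   May      262  cloud    17             264
8   Nov      290   snow    21             292
Finally, value at position 0, column 'rain_mm_plus_2' = 264.

264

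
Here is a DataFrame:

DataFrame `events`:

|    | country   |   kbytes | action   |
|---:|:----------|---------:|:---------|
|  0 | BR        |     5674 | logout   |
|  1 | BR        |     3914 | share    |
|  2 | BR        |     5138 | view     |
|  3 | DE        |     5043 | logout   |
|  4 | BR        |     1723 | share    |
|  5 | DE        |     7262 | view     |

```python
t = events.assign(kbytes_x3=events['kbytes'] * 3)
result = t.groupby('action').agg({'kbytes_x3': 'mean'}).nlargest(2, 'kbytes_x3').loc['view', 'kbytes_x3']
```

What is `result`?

18600.0

add column kbytes_x3 = events['kbytes'] * 3:
  country  kbytes  action  kbytes_x3
0      BR    5674  logout      17022
1      BR    3914   share      11742
2      BR    5138    view      15414
3      DE    5043  logout      15129
4      BR    1723   share       5169
5      DE    7262    view      21786
group by action, mean of kbytes_x3:
        kbytes_x3
action           
logout    16075.5
share      8455.5
view      18600.0
take 2 rows with largest kbytes_x3:
        kbytes_x3
action           
view      18600.0
logout    16075.5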